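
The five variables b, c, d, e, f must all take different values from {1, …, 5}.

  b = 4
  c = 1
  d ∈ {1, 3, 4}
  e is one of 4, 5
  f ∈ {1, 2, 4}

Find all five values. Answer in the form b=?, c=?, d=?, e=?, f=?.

b=4, c=1, d=3, e=5, f=2

b's domain is down to {4}, so b = 4. Eliminate 4 elsewhere: d, e, f.
c must be 1 (only option left). Remove 1 from d, f.
d must be 3 (only option left).
e must be 5 (only option left).
f must be 2 (only option left).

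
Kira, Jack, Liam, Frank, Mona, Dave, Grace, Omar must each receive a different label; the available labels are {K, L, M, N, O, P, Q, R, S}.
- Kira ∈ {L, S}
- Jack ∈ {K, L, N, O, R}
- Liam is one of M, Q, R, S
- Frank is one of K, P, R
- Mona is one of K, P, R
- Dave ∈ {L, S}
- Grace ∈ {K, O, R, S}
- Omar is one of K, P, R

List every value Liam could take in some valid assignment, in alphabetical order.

Kira and Dave between them cover only {L, S} — a naked pair. Remove those values from Jack, Liam, Grace.
Frank, Mona, Omar share exactly the 3 values {K, P, R}; by pigeonhole those values go to them, so strike K, P, R from Jack, Liam, Grace.
Grace must be O (only option left). Strike O from Jack.
Jack has just one choice, so Jack = N.
No further eliminations apply; Liam can still be any of M, Q.

M, Q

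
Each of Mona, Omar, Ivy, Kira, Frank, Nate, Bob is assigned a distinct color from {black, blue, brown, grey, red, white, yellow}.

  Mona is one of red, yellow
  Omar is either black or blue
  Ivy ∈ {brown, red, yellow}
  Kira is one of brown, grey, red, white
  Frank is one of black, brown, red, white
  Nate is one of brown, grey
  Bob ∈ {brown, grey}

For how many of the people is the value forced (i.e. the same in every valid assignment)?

The 7 variables together cover exactly {black, blue, brown, grey, red, white, yellow} — 7 values for 7 variables — and blue appears only in Omar's list, so Omar = blue.
The 6 still-open variables together cover exactly {black, brown, grey, red, white, yellow} — 6 values for 6 variables — and black appears only in Frank's list, so Frank = black.
Among the 5 still-open variables, white fits only Kira (and all 5 values in {brown, grey, red, white, yellow} must be used), so Kira = white.
The 2 variables Nate and Bob are confined to {brown, grey}, which locks those values in; drop them from Ivy.
Determined: Omar=blue, Kira=white, Frank=black. The other people each still have more than one consistent value. That makes 3.

3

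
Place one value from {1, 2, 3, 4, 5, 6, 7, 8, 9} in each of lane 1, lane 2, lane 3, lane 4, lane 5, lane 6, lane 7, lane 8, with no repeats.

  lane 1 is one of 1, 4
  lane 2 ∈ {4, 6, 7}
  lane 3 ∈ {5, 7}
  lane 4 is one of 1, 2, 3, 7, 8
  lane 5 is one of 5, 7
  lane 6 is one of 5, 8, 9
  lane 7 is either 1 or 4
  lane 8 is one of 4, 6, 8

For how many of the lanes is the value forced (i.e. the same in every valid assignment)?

lane 1 and lane 7 share exactly the 2 values {1, 4}; by pigeonhole those values go to them, so strike 1, 4 from lane 2, lane 4, lane 8.
lane 3 and lane 5 share exactly the 2 values {5, 7}; by pigeonhole those values go to them, so strike 5, 7 from lane 2, lane 4, lane 6.
That leaves lane 2 = 6. Remove 6 from lane 8.
That leaves lane 8 = 8. So lane 4, lane 6 can't be 8.
lane 6's domain is down to {9}, so lane 6 = 9.
Determined: lane 2=6, lane 6=9, lane 8=8. The other lanes each still have more than one consistent value. That makes 3.

3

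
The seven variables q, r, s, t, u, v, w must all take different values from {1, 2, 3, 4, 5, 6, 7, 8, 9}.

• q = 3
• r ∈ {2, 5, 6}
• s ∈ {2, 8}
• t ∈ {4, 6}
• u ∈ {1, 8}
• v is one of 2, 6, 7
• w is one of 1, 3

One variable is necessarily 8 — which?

q's domain is down to {3}, so q = 3. Remove 3 from w.
w must be 1 (only option left). So u can't be 1.
So 8 goes to u.

u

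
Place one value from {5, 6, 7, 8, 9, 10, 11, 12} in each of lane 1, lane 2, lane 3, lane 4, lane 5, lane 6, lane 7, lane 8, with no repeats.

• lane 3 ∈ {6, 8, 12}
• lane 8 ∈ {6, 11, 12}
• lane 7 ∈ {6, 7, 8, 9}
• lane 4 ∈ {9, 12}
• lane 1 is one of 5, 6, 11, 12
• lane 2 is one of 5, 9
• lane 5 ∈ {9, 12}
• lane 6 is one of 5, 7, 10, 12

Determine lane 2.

5

Among the 8 variables, 10 fits only lane 6 (and all 8 values in {5, 6, 7, 8, 9, 10, 11, 12} must be used), so lane 6 = 10.
Among the 7 still-open variables, 7 fits only lane 7 (and all 7 values in {5, 6, 7, 8, 9, 11, 12} must be used), so lane 7 = 7.
Among the 6 still-open variables, 8 fits only lane 3 (and all 6 values in {5, 6, 8, 9, 11, 12} must be used), so lane 3 = 8.
lane 4 and lane 5 between them cover only {9, 12} — a naked pair. Remove those values from lane 1, lane 2, lane 8.
So lane 2 = 5.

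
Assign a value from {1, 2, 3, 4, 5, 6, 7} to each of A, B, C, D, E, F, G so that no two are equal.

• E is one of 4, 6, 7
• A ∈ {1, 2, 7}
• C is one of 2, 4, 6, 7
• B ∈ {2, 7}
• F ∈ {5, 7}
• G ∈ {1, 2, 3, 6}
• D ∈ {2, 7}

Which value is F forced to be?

5

The 7 variables draw from only 7 values {1, 2, 3, 4, 5, 6, 7}, so each is used; only G can be 3, hence G = 3.
The 6 still-open variables draw from only 6 values {1, 2, 4, 5, 6, 7}, so each is used; only A can be 1, hence A = 1.
The 5 still-open variables draw from only 5 values {2, 4, 5, 6, 7}, so each is used; only F can be 5, hence F = 5.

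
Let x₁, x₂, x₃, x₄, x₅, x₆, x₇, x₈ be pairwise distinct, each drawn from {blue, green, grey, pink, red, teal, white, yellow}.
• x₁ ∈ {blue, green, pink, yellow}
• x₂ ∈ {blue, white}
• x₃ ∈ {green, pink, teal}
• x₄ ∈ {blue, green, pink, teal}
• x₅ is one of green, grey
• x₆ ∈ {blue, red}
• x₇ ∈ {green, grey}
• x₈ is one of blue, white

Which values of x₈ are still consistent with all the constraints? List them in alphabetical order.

Among the 8 variables, red fits only x₆ (and all 8 values in {blue, green, grey, pink, red, teal, white, yellow} must be used), so x₆ = red.
Among the 7 still-open variables, yellow fits only x₁ (and all 7 values in {blue, green, grey, pink, teal, white, yellow} must be used), so x₁ = yellow.
x₂ and x₈ between them cover only {blue, white} — a naked pair. Remove those values from x₄.
x₅ and x₇ share exactly the 2 values {green, grey}; by pigeonhole those values go to them, so strike green, grey from x₃, x₄.
No further eliminations apply; x₈ can still be any of blue, white.

blue, white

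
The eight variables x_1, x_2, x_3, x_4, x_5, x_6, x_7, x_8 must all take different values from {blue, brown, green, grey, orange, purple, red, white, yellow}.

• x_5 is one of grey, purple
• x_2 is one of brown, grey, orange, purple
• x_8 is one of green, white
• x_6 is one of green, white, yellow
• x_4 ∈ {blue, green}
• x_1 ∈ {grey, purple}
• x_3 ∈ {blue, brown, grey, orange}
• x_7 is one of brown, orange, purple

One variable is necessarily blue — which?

x_3

The 8 variables together cover exactly {blue, brown, green, grey, orange, purple, white, yellow} — 8 values for 8 variables — and yellow appears only in x_6's list, so x_6 = yellow.
The 7 still-open variables together cover exactly {blue, brown, green, grey, orange, purple, white} — 7 values for 7 variables — and white appears only in x_8's list, so x_8 = white.
Among the 6 still-open variables, green fits only x_4 (and all 6 values in {blue, brown, green, grey, orange, purple} must be used), so x_4 = green.
The 5 still-open variables together cover exactly {blue, brown, grey, orange, purple} — 5 values for 5 variables — and blue appears only in x_3's list, so x_3 = blue.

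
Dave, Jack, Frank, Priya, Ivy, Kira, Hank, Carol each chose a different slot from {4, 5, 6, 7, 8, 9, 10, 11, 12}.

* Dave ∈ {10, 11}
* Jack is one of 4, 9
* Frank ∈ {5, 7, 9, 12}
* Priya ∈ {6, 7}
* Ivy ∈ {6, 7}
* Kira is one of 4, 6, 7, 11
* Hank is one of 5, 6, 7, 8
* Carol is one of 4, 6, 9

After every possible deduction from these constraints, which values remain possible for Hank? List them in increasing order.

Priya and Ivy share exactly the 2 values {6, 7}; by pigeonhole those values go to them, so strike 6, 7 from Frank, Kira, Hank, Carol.
Jack and Carol share exactly the 2 values {4, 9}; by pigeonhole those values go to them, so strike 4, 9 from Frank, Kira.
Kira's domain is down to {11}, so Kira = 11. Remove 11 from Dave.
Dave must be 10 (only option left).
No further eliminations apply; Hank can still be any of 5, 8.

5, 8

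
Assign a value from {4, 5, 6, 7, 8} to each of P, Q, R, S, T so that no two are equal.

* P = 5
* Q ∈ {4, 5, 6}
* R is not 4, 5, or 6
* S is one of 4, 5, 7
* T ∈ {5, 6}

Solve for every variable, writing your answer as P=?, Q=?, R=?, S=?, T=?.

P=5, Q=4, R=8, S=7, T=6

P's domain is down to {5}, so P = 5. Remove 5 from Q, S, T.
T has just one choice, so T = 6. So Q can't be 6.
Q's domain is down to {4}, so Q = 4. Strike 4 from S.
S must be 7 (only option left). Strike 7 from R.
R has just one choice, so R = 8.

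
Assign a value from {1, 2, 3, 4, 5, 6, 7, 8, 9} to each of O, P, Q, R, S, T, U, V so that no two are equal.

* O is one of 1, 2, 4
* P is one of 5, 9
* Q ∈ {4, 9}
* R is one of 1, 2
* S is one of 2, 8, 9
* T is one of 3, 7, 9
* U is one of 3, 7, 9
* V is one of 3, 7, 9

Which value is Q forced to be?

4

The 8 variables draw from only 8 values {1, 2, 3, 4, 5, 7, 8, 9}, so each is used; only P can be 5, hence P = 5.
The 7 still-open variables together cover exactly {1, 2, 3, 4, 7, 8, 9} — 7 values for 7 variables — and 8 appears only in S's list, so S = 8.
The 3 variables T, U, V are confined to {3, 7, 9}, which locks those values in; drop them from Q.
So Q = 4.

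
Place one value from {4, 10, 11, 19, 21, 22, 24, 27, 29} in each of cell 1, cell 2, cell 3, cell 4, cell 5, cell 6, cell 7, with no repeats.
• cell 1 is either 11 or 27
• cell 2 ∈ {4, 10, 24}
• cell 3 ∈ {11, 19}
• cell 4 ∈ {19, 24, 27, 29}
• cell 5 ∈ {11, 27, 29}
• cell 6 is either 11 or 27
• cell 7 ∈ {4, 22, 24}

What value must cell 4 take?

24

cell 1 and cell 6 between them cover only {11, 27} — a naked pair. Remove those values from cell 3, cell 4, cell 5.
cell 3 has just one choice, so cell 3 = 19. Eliminate 19 elsewhere: cell 4.
That leaves cell 5 = 29. Remove 29 from cell 4.
So cell 4 = 24.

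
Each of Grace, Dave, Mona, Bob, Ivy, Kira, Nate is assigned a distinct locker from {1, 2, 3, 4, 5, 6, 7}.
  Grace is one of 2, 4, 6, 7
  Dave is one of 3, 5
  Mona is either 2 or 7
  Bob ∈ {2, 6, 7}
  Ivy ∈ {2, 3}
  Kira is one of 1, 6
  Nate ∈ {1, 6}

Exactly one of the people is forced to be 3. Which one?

Ivy

The 7 variables together cover exactly {1, 2, 3, 4, 5, 6, 7} — 7 values for 7 variables — and 4 appears only in Grace's list, so Grace = 4.
Among the 6 still-open variables, 5 fits only Dave (and all 6 values in {1, 2, 3, 5, 6, 7} must be used), so Dave = 5.
Among the 5 still-open variables, 3 fits only Ivy (and all 5 values in {1, 2, 3, 6, 7} must be used), so Ivy = 3.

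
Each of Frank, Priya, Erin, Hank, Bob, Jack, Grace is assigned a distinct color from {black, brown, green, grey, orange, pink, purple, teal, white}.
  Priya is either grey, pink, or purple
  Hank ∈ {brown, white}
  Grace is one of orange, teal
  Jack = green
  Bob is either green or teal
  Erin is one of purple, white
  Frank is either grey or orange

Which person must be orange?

Grace

Jack has just one choice, so Jack = green. So Bob can't be green.
Bob's domain is down to {teal}, so Bob = teal. Eliminate teal elsewhere: Grace.
So orange goes to Grace.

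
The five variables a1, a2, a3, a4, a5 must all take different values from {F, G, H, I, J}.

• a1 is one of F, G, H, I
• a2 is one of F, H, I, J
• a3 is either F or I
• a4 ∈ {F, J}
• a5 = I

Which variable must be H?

a2

a5's domain is down to {I}, so a5 = I. Eliminate I elsewhere: a1, a2, a3.
a3's domain is down to {F}, so a3 = F. Strike F from a1, a2, a4.
a4 has just one choice, so a4 = J. So a2 can't be J.
So H goes to a2.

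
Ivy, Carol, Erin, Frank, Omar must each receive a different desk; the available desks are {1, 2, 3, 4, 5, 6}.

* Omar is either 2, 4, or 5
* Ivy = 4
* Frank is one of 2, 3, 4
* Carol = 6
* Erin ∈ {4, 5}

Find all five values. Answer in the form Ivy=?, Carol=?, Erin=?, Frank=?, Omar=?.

Ivy has just one choice, so Ivy = 4. Remove 4 from Erin, Frank, Omar.
That leaves Carol = 6.
Erin must be 5 (only option left). Strike 5 from Omar.
Omar's domain is down to {2}, so Omar = 2. Remove 2 from Frank.
Frank's domain is down to {3}, so Frank = 3.

Ivy=4, Carol=6, Erin=5, Frank=3, Omar=2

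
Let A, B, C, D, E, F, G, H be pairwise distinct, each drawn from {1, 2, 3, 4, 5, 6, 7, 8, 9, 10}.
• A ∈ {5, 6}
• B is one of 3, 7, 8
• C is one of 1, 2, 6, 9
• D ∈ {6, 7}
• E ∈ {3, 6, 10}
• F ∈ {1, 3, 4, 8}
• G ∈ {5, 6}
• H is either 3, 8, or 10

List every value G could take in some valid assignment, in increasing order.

A and G between them cover only {5, 6} — a naked pair. Remove those values from C, D, E.
D must be 7 (only option left). Strike 7 from B.
B, E, H share exactly the 3 values {3, 8, 10}; by pigeonhole those values go to them, so strike 3, 8, 10 from F.
No further eliminations apply; G can still be any of 5, 6.

5, 6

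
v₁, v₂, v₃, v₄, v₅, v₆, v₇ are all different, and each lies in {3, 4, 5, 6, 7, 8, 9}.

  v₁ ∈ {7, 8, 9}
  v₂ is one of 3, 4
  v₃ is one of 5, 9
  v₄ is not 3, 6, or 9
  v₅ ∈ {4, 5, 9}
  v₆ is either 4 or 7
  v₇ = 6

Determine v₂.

3

v₇'s domain is down to {6}, so v₇ = 6.
Among the 6 still-open variables, 3 fits only v₂ (and all 6 values in {3, 4, 5, 7, 8, 9} must be used), so v₂ = 3.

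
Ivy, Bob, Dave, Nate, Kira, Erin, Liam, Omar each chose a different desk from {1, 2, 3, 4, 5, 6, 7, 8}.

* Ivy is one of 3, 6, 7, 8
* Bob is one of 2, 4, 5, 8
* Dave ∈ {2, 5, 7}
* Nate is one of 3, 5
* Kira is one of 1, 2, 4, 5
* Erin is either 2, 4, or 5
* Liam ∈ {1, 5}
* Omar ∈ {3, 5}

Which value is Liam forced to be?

1

The 8 variables draw from only 8 values {1, 2, 3, 4, 5, 6, 7, 8}, so each is used; only Ivy can be 6, hence Ivy = 6.
The 7 still-open variables draw from only 7 values {1, 2, 3, 4, 5, 7, 8}, so each is used; only Dave can be 7, hence Dave = 7.
The 6 still-open variables draw from only 6 values {1, 2, 3, 4, 5, 8}, so each is used; only Bob can be 8, hence Bob = 8.
Nate and Omar between them cover only {3, 5} — a naked pair. Remove those values from Kira, Erin, Liam.
So Liam = 1.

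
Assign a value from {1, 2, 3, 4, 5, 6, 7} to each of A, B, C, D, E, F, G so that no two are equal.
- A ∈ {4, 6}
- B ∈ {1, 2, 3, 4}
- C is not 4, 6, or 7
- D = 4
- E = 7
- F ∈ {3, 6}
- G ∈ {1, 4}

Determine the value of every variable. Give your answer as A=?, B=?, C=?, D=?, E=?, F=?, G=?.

A=6, B=2, C=5, D=4, E=7, F=3, G=1

D must be 4 (only option left). Strike 4 from A, B, G.
E must be 7 (only option left).
G's domain is down to {1}, so G = 1. So B, C can't be 1.
A has just one choice, so A = 6. Strike 6 from F.
F's domain is down to {3}, so F = 3. Strike 3 from B, C.
B's domain is down to {2}, so B = 2. Strike 2 from C.
C has just one choice, so C = 5.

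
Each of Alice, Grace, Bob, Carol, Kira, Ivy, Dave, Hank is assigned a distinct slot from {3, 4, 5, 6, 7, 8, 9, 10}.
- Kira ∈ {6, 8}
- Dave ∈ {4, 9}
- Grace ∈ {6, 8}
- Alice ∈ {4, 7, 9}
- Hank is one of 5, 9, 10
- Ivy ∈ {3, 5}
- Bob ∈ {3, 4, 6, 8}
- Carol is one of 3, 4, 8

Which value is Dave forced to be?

9

The 8 variables together cover exactly {3, 4, 5, 6, 7, 8, 9, 10} — 8 values for 8 variables — and 7 appears only in Alice's list, so Alice = 7.
Among the 7 still-open variables, 10 fits only Hank (and all 7 values in {3, 4, 5, 6, 8, 9, 10} must be used), so Hank = 10.
The 6 still-open variables together cover exactly {3, 4, 5, 6, 8, 9} — 6 values for 6 variables — and 5 appears only in Ivy's list, so Ivy = 5.
Among the 5 still-open variables, 9 fits only Dave (and all 5 values in {3, 4, 6, 8, 9} must be used), so Dave = 9.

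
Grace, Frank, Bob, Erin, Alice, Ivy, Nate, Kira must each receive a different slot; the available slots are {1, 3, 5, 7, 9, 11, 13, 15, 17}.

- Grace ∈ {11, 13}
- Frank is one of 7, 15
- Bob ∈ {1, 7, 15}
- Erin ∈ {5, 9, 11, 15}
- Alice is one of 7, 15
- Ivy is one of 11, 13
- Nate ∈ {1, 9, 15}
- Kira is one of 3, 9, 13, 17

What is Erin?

5

Grace and Ivy share exactly the 2 values {11, 13}; by pigeonhole those values go to them, so strike 11, 13 from Erin, Kira.
Frank and Alice between them cover only {7, 15} — a naked pair. Remove those values from Bob, Erin, Nate.
That leaves Bob = 1. So Nate can't be 1.
Nate's domain is down to {9}, so Nate = 9. So Erin, Kira can't be 9.
So Erin = 5.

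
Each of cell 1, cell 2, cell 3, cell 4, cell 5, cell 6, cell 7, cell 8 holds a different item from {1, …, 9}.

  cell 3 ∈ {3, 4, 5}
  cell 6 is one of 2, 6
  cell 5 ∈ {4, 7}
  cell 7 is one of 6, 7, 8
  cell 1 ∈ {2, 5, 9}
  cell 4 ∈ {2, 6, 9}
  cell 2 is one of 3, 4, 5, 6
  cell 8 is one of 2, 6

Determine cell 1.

5

The 8 variables together cover exactly {2, 3, 4, 5, 6, 7, 8, 9} — 8 values for 8 variables — and 8 appears only in cell 7's list, so cell 7 = 8.
The 7 still-open variables together cover exactly {2, 3, 4, 5, 6, 7, 9} — 7 values for 7 variables — and 7 appears only in cell 5's list, so cell 5 = 7.
cell 6 and cell 8 between them cover only {2, 6} — a naked pair. Remove those values from cell 1, cell 2, cell 4.
cell 4's domain is down to {9}, so cell 4 = 9. Strike 9 from cell 1.
So cell 1 = 5.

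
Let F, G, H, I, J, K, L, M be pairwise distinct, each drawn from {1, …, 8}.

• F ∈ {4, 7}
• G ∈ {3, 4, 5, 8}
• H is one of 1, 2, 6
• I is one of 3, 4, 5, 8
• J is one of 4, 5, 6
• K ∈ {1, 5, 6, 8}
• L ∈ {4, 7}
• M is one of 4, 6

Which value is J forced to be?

Among the 8 variables, 2 fits only H (and all 8 values in {1, 2, 3, 4, 5, 6, 7, 8} must be used), so H = 2.
The 7 still-open variables draw from only 7 values {1, 3, 4, 5, 6, 7, 8}, so each is used; only K can be 1, hence K = 1.
F and L share exactly the 2 values {4, 7}; by pigeonhole those values go to them, so strike 4, 7 from G, I, J, M.
M's domain is down to {6}, so M = 6. Remove 6 from J.
So J = 5.

5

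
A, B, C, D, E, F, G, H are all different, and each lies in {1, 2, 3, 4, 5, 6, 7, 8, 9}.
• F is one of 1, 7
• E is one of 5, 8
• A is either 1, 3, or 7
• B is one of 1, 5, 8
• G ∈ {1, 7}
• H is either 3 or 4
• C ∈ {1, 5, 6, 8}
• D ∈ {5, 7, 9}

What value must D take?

Among the 8 variables, 4 fits only H (and all 8 values in {1, 3, 4, 5, 6, 7, 8, 9} must be used), so H = 4.
The 7 still-open variables together cover exactly {1, 3, 5, 6, 7, 8, 9} — 7 values for 7 variables — and 3 appears only in A's list, so A = 3.
The 6 still-open variables together cover exactly {1, 5, 6, 7, 8, 9} — 6 values for 6 variables — and 6 appears only in C's list, so C = 6.
Among the 5 still-open variables, 9 fits only D (and all 5 values in {1, 5, 7, 8, 9} must be used), so D = 9.

9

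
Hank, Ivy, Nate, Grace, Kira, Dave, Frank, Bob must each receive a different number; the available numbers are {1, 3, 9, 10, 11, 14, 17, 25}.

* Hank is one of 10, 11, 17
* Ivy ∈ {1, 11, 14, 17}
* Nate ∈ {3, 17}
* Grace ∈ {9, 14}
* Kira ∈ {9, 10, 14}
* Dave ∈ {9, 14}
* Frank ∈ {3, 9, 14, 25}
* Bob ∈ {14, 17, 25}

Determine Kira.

10

The 8 variables together cover exactly {1, 3, 9, 10, 11, 14, 17, 25} — 8 values for 8 variables — and 1 appears only in Ivy's list, so Ivy = 1.
The 7 still-open variables draw from only 7 values {3, 9, 10, 11, 14, 17, 25}, so each is used; only Hank can be 11, hence Hank = 11.
Among the 6 still-open variables, 10 fits only Kira (and all 6 values in {3, 9, 10, 14, 17, 25} must be used), so Kira = 10.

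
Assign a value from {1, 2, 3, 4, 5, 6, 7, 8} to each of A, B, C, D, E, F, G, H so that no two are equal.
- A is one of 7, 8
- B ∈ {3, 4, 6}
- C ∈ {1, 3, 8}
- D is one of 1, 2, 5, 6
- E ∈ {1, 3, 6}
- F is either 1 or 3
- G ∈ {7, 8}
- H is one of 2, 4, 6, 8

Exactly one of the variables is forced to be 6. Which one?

Among the 8 variables, 5 fits only D (and all 8 values in {1, 2, 3, 4, 5, 6, 7, 8} must be used), so D = 5.
The 7 still-open variables together cover exactly {1, 2, 3, 4, 6, 7, 8} — 7 values for 7 variables — and 2 appears only in H's list, so H = 2.
The 6 still-open variables draw from only 6 values {1, 3, 4, 6, 7, 8}, so each is used; only B can be 4, hence B = 4.
Among the 5 still-open variables, 6 fits only E (and all 5 values in {1, 3, 6, 7, 8} must be used), so E = 6.

E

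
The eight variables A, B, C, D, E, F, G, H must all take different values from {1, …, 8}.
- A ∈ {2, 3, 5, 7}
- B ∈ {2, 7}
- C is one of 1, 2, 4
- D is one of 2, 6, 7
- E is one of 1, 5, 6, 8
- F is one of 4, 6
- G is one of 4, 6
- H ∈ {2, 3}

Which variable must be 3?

The 8 variables draw from only 8 values {1, 2, 3, 4, 5, 6, 7, 8}, so each is used; only E can be 8, hence E = 8.
Among the 7 still-open variables, 1 fits only C (and all 7 values in {1, 2, 3, 4, 5, 6, 7} must be used), so C = 1.
The 6 still-open variables together cover exactly {2, 3, 4, 5, 6, 7} — 6 values for 6 variables — and 5 appears only in A's list, so A = 5.
Among the 5 still-open variables, 3 fits only H (and all 5 values in {2, 3, 4, 6, 7} must be used), so H = 3.

H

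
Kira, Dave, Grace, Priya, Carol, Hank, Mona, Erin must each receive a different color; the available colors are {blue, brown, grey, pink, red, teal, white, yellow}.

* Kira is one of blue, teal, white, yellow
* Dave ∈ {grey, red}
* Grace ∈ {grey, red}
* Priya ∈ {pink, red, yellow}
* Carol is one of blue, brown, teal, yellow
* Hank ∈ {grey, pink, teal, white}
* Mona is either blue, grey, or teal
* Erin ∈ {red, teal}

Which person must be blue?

The 8 variables draw from only 8 values {blue, brown, grey, pink, red, teal, white, yellow}, so each is used; only Carol can be brown, hence Carol = brown.
Dave and Grace share exactly the 2 values {grey, red}; by pigeonhole those values go to them, so strike grey, red from Priya, Hank, Mona, Erin.
Erin must be teal (only option left). Strike teal from Kira, Hank, Mona.
So blue goes to Mona.

Mona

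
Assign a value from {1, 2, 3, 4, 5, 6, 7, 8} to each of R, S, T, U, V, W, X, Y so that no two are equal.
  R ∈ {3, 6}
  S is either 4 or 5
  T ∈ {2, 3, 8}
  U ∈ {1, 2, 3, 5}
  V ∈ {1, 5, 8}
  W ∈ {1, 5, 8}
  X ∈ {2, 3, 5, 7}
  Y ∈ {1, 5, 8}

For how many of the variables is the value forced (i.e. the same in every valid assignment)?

Among the 8 variables, 4 fits only S (and all 8 values in {1, 2, 3, 4, 5, 6, 7, 8} must be used), so S = 4.
The 7 still-open variables draw from only 7 values {1, 2, 3, 5, 6, 7, 8}, so each is used; only R can be 6, hence R = 6.
The 6 still-open variables together cover exactly {1, 2, 3, 5, 7, 8} — 6 values for 6 variables — and 7 appears only in X's list, so X = 7.
The 3 variables V, W, Y are confined to {1, 5, 8}, which locks those values in; drop them from T, U.
Determined: R=6, S=4, X=7. The other variables each still have more than one consistent value. That makes 3.

3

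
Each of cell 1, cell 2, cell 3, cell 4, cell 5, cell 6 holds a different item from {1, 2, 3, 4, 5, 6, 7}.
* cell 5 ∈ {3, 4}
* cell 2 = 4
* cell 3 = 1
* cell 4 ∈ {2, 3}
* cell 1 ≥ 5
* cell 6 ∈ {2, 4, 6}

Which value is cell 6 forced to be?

cell 2 has just one choice, so cell 2 = 4. Strike 4 from cell 5, cell 6.
cell 3 must be 1 (only option left).
That leaves cell 5 = 3. Remove 3 from cell 4.
That leaves cell 4 = 2. So cell 6 can't be 2.
So cell 6 = 6.

6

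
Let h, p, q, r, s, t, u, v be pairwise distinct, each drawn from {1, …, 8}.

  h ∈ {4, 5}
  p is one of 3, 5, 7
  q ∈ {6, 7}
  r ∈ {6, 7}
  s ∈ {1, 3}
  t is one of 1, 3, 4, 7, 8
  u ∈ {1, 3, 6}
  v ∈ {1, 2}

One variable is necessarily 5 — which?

p

The 8 variables together cover exactly {1, 2, 3, 4, 5, 6, 7, 8} — 8 values for 8 variables — and 2 appears only in v's list, so v = 2.
Among the 7 still-open variables, 8 fits only t (and all 7 values in {1, 3, 4, 5, 6, 7, 8} must be used), so t = 8.
The 6 still-open variables draw from only 6 values {1, 3, 4, 5, 6, 7}, so each is used; only h can be 4, hence h = 4.
The 5 still-open variables draw from only 5 values {1, 3, 5, 6, 7}, so each is used; only p can be 5, hence p = 5.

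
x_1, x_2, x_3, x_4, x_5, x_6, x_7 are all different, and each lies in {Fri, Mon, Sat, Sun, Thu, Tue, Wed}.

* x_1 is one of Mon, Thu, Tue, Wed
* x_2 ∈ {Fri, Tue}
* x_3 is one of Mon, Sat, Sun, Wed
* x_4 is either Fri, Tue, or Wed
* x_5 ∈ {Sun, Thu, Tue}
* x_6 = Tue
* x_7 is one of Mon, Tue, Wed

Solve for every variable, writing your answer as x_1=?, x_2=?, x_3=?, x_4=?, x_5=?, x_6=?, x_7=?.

x_1=Thu, x_2=Fri, x_3=Sat, x_4=Wed, x_5=Sun, x_6=Tue, x_7=Mon

x_6's domain is down to {Tue}, so x_6 = Tue. Remove Tue from x_1, x_2, x_4, x_5, x_7.
x_2 must be Fri (only option left). So x_4 can't be Fri.
x_4's domain is down to {Wed}, so x_4 = Wed. Remove Wed from x_1, x_3, x_7.
x_7 has just one choice, so x_7 = Mon. Remove Mon from x_1, x_3.
x_1 has just one choice, so x_1 = Thu. Strike Thu from x_5.
x_5's domain is down to {Sun}, so x_5 = Sun. Remove Sun from x_3.
x_3 has just one choice, so x_3 = Sat.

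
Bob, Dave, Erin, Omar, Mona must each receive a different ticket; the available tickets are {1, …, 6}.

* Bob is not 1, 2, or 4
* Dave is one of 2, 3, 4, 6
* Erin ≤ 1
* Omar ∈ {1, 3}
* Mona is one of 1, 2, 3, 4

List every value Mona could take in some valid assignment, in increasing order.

Erin must be 1 (only option left). So Omar, Mona can't be 1.
Omar's domain is down to {3}, so Omar = 3. So Bob, Dave, Mona can't be 3.
No further eliminations apply; Mona can still be any of 2, 4.

2, 4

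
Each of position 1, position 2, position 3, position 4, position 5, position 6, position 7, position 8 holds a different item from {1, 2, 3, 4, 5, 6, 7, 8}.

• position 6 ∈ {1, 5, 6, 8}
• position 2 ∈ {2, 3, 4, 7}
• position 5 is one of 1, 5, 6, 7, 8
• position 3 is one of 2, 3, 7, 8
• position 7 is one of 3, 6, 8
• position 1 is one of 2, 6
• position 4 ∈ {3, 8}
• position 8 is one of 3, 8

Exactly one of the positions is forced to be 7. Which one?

position 3

Among the 8 variables, 4 fits only position 2 (and all 8 values in {1, 2, 3, 4, 5, 6, 7, 8} must be used), so position 2 = 4.
The 2 variables position 4 and position 8 are confined to {3, 8}, which locks those values in; drop them from position 3, position 5, position 6, position 7.
position 7 must be 6 (only option left). So position 1, position 5, position 6 can't be 6.
That leaves position 1 = 2. Strike 2 from position 3.
So 7 goes to position 3.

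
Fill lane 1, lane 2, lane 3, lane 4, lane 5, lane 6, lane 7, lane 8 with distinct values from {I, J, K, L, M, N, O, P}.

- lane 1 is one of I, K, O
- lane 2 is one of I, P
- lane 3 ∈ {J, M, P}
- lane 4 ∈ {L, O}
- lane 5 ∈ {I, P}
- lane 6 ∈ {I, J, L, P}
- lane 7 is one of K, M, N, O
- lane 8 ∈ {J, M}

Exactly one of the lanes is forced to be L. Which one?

lane 6

The 8 variables together cover exactly {I, J, K, L, M, N, O, P} — 8 values for 8 variables — and N appears only in lane 7's list, so lane 7 = N.
The 7 still-open variables draw from only 7 values {I, J, K, L, M, O, P}, so each is used; only lane 1 can be K, hence lane 1 = K.
The 6 still-open variables draw from only 6 values {I, J, L, M, O, P}, so each is used; only lane 4 can be O, hence lane 4 = O.
Among the 5 still-open variables, L fits only lane 6 (and all 5 values in {I, J, L, M, P} must be used), so lane 6 = L.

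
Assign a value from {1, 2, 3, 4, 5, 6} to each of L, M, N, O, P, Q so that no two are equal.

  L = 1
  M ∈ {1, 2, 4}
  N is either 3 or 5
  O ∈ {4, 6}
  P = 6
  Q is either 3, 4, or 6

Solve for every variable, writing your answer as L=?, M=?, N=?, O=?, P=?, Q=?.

L=1, M=2, N=5, O=4, P=6, Q=3

L must be 1 (only option left). So M can't be 1.
P has just one choice, so P = 6. Strike 6 from O, Q.
That leaves O = 4. Remove 4 from M, Q.
That leaves Q = 3. Remove 3 from N.
M's domain is down to {2}, so M = 2.
N must be 5 (only option left).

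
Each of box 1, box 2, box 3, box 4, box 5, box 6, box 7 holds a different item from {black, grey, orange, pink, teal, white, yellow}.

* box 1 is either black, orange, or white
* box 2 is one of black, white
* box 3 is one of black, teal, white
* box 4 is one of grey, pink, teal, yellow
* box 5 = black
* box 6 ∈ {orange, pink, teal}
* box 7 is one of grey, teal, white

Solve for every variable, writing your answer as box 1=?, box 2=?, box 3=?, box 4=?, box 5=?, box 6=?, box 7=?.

box 1=orange, box 2=white, box 3=teal, box 4=yellow, box 5=black, box 6=pink, box 7=grey

box 5 must be black (only option left). Remove black from box 1, box 2, box 3.
That leaves box 2 = white. Remove white from box 1, box 3, box 7.
That leaves box 3 = teal. Strike teal from box 4, box 6, box 7.
box 7 has just one choice, so box 7 = grey. Eliminate grey elsewhere: box 4.
box 1 has just one choice, so box 1 = orange. Eliminate orange elsewhere: box 6.
That leaves box 6 = pink. Eliminate pink elsewhere: box 4.
box 4 must be yellow (only option left).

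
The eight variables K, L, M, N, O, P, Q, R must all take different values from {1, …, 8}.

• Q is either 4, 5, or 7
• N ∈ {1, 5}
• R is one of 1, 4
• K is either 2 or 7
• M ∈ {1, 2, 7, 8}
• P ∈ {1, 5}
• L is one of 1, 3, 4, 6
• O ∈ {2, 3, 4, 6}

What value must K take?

2

Among the 8 variables, 8 fits only M (and all 8 values in {1, 2, 3, 4, 5, 6, 7, 8} must be used), so M = 8.
The 2 variables N and P are confined to {1, 5}, which locks those values in; drop them from L, Q, R.
That leaves R = 4. Remove 4 from L, O, Q.
Q's domain is down to {7}, so Q = 7. Strike 7 from K.
So K = 2.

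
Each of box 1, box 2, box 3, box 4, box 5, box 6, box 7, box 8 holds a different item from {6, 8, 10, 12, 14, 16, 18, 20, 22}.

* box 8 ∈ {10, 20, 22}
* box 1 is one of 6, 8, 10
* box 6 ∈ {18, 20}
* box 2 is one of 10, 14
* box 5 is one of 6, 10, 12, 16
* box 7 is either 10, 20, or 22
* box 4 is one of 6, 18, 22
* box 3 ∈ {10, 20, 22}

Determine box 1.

8

The 3 variables box 3, box 7, box 8 are confined to {10, 20, 22}, which locks those values in; drop them from box 1, box 2, box 4, box 5, box 6.
box 2 has just one choice, so box 2 = 14.
That leaves box 6 = 18. Remove 18 from box 4.
box 4's domain is down to {6}, so box 4 = 6. So box 1, box 5 can't be 6.
So box 1 = 8.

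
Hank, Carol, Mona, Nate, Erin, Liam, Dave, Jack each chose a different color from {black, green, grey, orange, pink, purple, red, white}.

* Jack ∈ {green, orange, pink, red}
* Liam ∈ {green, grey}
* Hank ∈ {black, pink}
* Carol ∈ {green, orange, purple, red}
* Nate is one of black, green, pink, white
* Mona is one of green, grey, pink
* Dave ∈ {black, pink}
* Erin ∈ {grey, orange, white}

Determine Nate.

white

Among the 8 variables, purple fits only Carol (and all 8 values in {black, green, grey, orange, pink, purple, red, white} must be used), so Carol = purple.
The 7 still-open variables together cover exactly {black, green, grey, orange, pink, red, white} — 7 values for 7 variables — and red appears only in Jack's list, so Jack = red.
The 6 still-open variables together cover exactly {black, green, grey, orange, pink, white} — 6 values for 6 variables — and orange appears only in Erin's list, so Erin = orange.
The 5 still-open variables together cover exactly {black, green, grey, pink, white} — 5 values for 5 variables — and white appears only in Nate's list, so Nate = white.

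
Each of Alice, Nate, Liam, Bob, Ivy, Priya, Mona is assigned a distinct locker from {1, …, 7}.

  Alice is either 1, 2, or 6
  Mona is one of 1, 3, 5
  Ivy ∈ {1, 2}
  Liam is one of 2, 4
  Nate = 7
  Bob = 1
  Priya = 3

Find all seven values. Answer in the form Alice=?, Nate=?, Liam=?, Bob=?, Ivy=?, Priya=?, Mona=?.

Nate's domain is down to {7}, so Nate = 7.
Bob has just one choice, so Bob = 1. So Alice, Ivy, Mona can't be 1.
Ivy must be 2 (only option left). Remove 2 from Alice, Liam.
Priya's domain is down to {3}, so Priya = 3. Eliminate 3 elsewhere: Mona.
Mona has just one choice, so Mona = 5.
Alice must be 6 (only option left).
Liam's domain is down to {4}, so Liam = 4.

Alice=6, Nate=7, Liam=4, Bob=1, Ivy=2, Priya=3, Mona=5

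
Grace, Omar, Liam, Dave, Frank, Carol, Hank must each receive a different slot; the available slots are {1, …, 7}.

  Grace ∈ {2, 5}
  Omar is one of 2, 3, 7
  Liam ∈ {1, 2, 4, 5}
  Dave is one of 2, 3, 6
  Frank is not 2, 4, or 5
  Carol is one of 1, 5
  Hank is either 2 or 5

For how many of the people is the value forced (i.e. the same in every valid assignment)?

2

The 7 variables together cover exactly {1, 2, 3, 4, 5, 6, 7} — 7 values for 7 variables — and 4 appears only in Liam's list, so Liam = 4.
The 2 variables Grace and Hank are confined to {2, 5}, which locks those values in; drop them from Omar, Dave, Carol.
Carol has just one choice, so Carol = 1. So Frank can't be 1.
Determined: Liam=4, Carol=1. The other people each still have more than one consistent value. That makes 2.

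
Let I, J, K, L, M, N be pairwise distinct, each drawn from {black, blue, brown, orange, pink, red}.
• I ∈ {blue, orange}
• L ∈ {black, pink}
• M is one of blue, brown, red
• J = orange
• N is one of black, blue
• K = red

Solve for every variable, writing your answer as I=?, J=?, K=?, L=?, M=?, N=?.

J must be orange (only option left). Strike orange from I.
K's domain is down to {red}, so K = red. Strike red from M.
That leaves I = blue. Eliminate blue elsewhere: M, N.
M must be brown (only option left).
N's domain is down to {black}, so N = black. Remove black from L.
L's domain is down to {pink}, so L = pink.

I=blue, J=orange, K=red, L=pink, M=brown, N=black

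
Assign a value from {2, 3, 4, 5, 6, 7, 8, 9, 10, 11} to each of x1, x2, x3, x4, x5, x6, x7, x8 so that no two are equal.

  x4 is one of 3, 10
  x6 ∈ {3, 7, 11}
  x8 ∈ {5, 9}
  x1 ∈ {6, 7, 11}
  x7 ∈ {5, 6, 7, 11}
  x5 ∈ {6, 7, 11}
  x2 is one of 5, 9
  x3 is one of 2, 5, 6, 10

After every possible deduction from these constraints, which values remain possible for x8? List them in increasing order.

5, 9

Among the 8 variables, 2 fits only x3 (and all 8 values in {2, 3, 5, 6, 7, 9, 10, 11} must be used), so x3 = 2.
Among the 7 still-open variables, 10 fits only x4 (and all 7 values in {3, 5, 6, 7, 9, 10, 11} must be used), so x4 = 10.
The 6 still-open variables draw from only 6 values {3, 5, 6, 7, 9, 11}, so each is used; only x6 can be 3, hence x6 = 3.
x2 and x8 between them cover only {5, 9} — a naked pair. Remove those values from x7.
No further eliminations apply; x8 can still be any of 5, 9.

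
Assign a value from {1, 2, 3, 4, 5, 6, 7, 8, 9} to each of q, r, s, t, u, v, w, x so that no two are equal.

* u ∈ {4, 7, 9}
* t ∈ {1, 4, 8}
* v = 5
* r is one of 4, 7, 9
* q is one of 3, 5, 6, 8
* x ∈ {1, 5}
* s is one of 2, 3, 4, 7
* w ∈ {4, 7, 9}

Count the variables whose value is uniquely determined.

3

v's domain is down to {5}, so v = 5. Remove 5 from q, x.
x's domain is down to {1}, so x = 1. Eliminate 1 elsewhere: t.
r, u, w between them cover only {4, 7, 9} — a naked triple. Remove those values from s, t.
t's domain is down to {8}, so t = 8. So q can't be 8.
Determined: t=8, v=5, x=1. The other variables each still have more than one consistent value. That makes 3.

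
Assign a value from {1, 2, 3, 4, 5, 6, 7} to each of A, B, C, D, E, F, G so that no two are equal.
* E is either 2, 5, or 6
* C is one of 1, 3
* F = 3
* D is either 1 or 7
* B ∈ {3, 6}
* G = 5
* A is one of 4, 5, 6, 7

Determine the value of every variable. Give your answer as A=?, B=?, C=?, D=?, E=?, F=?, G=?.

A=4, B=6, C=1, D=7, E=2, F=3, G=5

F's domain is down to {3}, so F = 3. So B, C can't be 3.
G has just one choice, so G = 5. Eliminate 5 elsewhere: A, E.
B must be 6 (only option left). So A, E can't be 6.
C has just one choice, so C = 1. Remove 1 from D.
D's domain is down to {7}, so D = 7. Strike 7 from A.
E must be 2 (only option left).
A has just one choice, so A = 4.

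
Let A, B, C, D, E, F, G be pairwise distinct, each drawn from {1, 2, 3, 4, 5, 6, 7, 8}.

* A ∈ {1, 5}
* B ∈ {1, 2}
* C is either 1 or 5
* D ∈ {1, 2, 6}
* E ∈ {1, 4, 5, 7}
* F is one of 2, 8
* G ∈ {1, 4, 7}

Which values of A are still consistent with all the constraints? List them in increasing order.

The 7 variables draw from only 7 values {1, 2, 4, 5, 6, 7, 8}, so each is used; only D can be 6, hence D = 6.
Among the 6 still-open variables, 8 fits only F (and all 6 values in {1, 2, 4, 5, 7, 8} must be used), so F = 8.
Among the 5 still-open variables, 2 fits only B (and all 5 values in {1, 2, 4, 5, 7} must be used), so B = 2.
The 2 variables A and C are confined to {1, 5}, which locks those values in; drop them from E, G.
No further eliminations apply; A can still be any of 1, 5.

1, 5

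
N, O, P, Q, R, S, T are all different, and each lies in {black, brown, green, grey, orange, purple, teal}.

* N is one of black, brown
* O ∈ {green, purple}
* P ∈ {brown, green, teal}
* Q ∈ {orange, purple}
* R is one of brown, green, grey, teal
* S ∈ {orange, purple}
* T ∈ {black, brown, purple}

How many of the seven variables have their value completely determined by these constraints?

The 7 variables draw from only 7 values {black, brown, green, grey, orange, purple, teal}, so each is used; only R can be grey, hence R = grey.
Among the 6 still-open variables, teal fits only P (and all 6 values in {black, brown, green, orange, purple, teal} must be used), so P = teal.
The 5 still-open variables together cover exactly {black, brown, green, orange, purple} — 5 values for 5 variables — and green appears only in O's list, so O = green.
Q and S between them cover only {orange, purple} — a naked pair. Remove those values from T.
Determined: O=green, P=teal, R=grey. The other variables each still have more than one consistent value. That makes 3.

3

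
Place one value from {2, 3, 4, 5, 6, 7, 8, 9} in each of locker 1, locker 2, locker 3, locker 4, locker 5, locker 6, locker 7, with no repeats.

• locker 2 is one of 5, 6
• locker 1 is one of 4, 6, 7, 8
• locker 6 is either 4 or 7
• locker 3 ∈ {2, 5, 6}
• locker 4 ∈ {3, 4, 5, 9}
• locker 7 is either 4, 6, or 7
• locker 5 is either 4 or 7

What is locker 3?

The 2 variables locker 5 and locker 6 are confined to {4, 7}, which locks those values in; drop them from locker 1, locker 4, locker 7.
locker 7's domain is down to {6}, so locker 7 = 6. Remove 6 from locker 1, locker 2, locker 3.
That leaves locker 1 = 8.
locker 2's domain is down to {5}, so locker 2 = 5. Remove 5 from locker 3, locker 4.
So locker 3 = 2.

2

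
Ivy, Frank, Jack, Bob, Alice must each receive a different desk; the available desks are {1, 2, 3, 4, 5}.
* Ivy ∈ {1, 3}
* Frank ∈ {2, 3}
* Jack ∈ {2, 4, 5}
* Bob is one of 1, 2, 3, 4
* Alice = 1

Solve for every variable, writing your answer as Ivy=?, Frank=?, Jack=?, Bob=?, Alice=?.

Ivy=3, Frank=2, Jack=5, Bob=4, Alice=1

Alice has just one choice, so Alice = 1. So Ivy, Bob can't be 1.
That leaves Ivy = 3. So Frank, Bob can't be 3.
Frank must be 2 (only option left). Eliminate 2 elsewhere: Jack, Bob.
Bob must be 4 (only option left). So Jack can't be 4.
Jack must be 5 (only option left).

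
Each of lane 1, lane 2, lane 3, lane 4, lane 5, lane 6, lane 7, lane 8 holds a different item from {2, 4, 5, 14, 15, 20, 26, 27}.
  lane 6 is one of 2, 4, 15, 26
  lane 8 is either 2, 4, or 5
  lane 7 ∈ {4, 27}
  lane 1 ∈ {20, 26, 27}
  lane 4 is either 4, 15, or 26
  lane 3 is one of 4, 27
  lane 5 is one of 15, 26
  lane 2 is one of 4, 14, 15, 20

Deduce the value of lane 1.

The 8 variables together cover exactly {2, 4, 5, 14, 15, 20, 26, 27} — 8 values for 8 variables — and 5 appears only in lane 8's list, so lane 8 = 5.
The 7 still-open variables together cover exactly {2, 4, 14, 15, 20, 26, 27} — 7 values for 7 variables — and 2 appears only in lane 6's list, so lane 6 = 2.
Among the 6 still-open variables, 14 fits only lane 2 (and all 6 values in {4, 14, 15, 20, 26, 27} must be used), so lane 2 = 14.
The 5 still-open variables together cover exactly {4, 15, 20, 26, 27} — 5 values for 5 variables — and 20 appears only in lane 1's list, so lane 1 = 20.

20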